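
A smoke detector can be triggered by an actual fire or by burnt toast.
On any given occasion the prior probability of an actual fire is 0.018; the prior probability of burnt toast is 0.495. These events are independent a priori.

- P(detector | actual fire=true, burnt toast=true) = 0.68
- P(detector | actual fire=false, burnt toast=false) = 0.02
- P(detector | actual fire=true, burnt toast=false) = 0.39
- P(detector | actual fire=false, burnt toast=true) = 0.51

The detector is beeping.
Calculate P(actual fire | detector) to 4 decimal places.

Weight on actual fire=true, given the evidence: 0.003545 + 0.006059 = 0.009604
Denominator P(detector): 0.02×0.982×0.505 + 0.51×0.982×0.495 + 0.39×0.018×0.505 + 0.68×0.018×0.495 = 0.267428
Posterior = 0.009604 / 0.267428 ≈ 0.0359

P(actual fire | detector) ≈ 0.0359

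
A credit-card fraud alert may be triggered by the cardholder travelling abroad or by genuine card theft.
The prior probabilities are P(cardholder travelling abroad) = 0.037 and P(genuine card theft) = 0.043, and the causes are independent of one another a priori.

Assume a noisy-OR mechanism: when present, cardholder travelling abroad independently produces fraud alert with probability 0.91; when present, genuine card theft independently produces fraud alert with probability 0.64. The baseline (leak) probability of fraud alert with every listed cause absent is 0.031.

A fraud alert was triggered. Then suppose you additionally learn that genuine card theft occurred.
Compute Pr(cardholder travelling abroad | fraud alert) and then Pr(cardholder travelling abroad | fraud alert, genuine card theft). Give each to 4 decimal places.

Under noisy-OR, P(fraud alert | causes) = 1 − (1−0.031)·∏(1−qᵢ) over the active causes.
Weight on cardholder travelling abroad=true, given the evidence: 0.032321 + 0.001541 = 0.033862
Denominator P(fraud alert): 0.031·0.963·0.957 + 0.65116·0.963·0.043 + 0.91279·0.037·0.957 + 0.968604·0.037·0.043 = 0.089395
Posterior = 0.033862 / 0.089395 ≈ 0.3788

Now also conditioning on genuine card theft=true:
P(fraud alert | genuine card theft) = 0.65116*0.963 + 0.968604*0.037 = 0.627067 + 0.035838 = 0.662905
Restricting to configurations with cardholder travelling abroad present: 0.968604*0.037 = 0.035838.
Hence the posterior is 0.035838/0.662905 ≈ 0.0541.
— genuine card theft explains away the evidence for cardholder travelling abroad.

Pr(cardholder travelling abroad | fraud alert) ≈ 0.3788; Pr(cardholder travelling abroad | fraud alert, genuine card theft) ≈ 0.0541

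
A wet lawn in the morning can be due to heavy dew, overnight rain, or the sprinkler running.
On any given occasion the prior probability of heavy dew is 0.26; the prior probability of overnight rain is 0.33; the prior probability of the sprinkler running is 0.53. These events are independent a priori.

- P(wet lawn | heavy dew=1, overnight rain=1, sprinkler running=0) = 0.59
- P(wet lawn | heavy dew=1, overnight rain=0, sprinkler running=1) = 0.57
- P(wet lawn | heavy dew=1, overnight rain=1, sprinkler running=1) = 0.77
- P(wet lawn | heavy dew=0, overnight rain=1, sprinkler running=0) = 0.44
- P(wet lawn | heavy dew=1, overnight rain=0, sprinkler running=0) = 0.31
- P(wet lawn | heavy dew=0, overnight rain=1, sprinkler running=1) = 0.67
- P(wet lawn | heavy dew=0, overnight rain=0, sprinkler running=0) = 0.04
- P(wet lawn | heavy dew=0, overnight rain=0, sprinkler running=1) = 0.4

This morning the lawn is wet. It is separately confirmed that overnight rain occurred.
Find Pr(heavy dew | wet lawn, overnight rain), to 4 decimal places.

P(wet lawn | overnight rain) = 0.44·0.74·0.47 + 0.67·0.74·0.53 + 0.59·0.26·0.47 + 0.77·0.26·0.53 = 0.153032 + 0.262774 + 0.072098 + 0.106106 = 0.594010
Of this, 0.178204 comes from 0.072098 + 0.106106 (the heavy dew=true cases).
Hence the posterior is 0.178204/0.594010 ≈ 0.3000.

Pr(heavy dew | wet lawn, overnight rain) ≈ 0.3000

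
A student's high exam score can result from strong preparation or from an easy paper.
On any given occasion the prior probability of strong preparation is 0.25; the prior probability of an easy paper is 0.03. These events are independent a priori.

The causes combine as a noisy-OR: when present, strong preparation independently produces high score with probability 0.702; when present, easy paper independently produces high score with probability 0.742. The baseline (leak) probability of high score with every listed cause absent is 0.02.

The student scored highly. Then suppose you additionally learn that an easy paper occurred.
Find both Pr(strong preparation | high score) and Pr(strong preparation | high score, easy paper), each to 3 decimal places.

Pr(strong preparation | high score) ≈ 0.851; Pr(strong preparation | high score, easy paper) ≈ 0.292

Under noisy-OR, P(high score | causes) = 1 − (1−0.02)·∏(1−qᵢ) over the active causes.
P(high score) = 0.02·0.75·0.97 + 0.74716·0.75·0.03 + 0.70796·0.25·0.97 + 0.924654·0.25·0.03 = 0.014550 + 0.016811 + 0.171680 + 0.006935 = 0.209976
The strong preparation-present share is 0.171680 + 0.006935 = 0.178615.
P(strong preparation | high score) = 0.178615 / 0.209976 ≈ 0.851

With the extra evidence:
By total probability over both values of strong preparation:
  P(high score | easy paper) = 0.74716·0.75 + 0.924654·0.25
        = 0.560370 + 0.231163 = 0.791533
The terms with strong preparation present sum to 0.231163, so
  P(strong preparation | high score, easy paper) = 0.231163 / 0.791533 ≈ 0.292
This is intercausal reasoning (explaining away): once easy paper accounts for the high score, strong preparation becomes less likely.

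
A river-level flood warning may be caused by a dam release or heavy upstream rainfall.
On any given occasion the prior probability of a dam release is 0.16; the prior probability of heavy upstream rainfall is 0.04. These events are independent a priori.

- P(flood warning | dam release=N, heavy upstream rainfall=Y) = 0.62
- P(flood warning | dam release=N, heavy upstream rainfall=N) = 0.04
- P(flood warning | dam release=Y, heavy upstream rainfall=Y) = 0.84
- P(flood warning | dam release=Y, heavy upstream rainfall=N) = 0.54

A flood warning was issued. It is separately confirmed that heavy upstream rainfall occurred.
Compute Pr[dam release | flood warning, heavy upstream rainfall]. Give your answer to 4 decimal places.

Enumerate both values of dam release and weight by the priors:
  P(flood warning | heavy upstream rainfall) = 0.62×0.84 + 0.84×0.16
        = 0.520800 + 0.134400 = 0.655200
The terms with dam release present sum to 0.134400, so
  P(dam release | flood warning, heavy upstream rainfall) = 0.134400 / 0.655200 ≈ 0.2051

Pr[dam release | flood warning, heavy upstream rainfall] ≈ 0.2051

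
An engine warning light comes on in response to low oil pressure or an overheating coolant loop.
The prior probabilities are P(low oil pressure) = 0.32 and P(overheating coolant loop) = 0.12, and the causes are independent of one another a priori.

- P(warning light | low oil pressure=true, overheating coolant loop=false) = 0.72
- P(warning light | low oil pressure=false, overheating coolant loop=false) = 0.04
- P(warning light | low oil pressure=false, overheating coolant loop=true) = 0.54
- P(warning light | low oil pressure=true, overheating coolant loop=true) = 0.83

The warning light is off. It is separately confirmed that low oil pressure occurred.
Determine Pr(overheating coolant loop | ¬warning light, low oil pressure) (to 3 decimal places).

Enumerate both values of overheating coolant loop and weight by the priors:
  P(¬warning light | low oil pressure) = 0.28×0.88 + 0.17×0.12
        = 0.246400 + 0.020400 = 0.266800
The terms with overheating coolant loop present sum to 0.020400, so
  P(overheating coolant loop | ¬warning light, low oil pressure) = 0.020400 / 0.266800 ≈ 0.076

Pr(overheating coolant loop | ¬warning light, low oil pressure) ≈ 0.076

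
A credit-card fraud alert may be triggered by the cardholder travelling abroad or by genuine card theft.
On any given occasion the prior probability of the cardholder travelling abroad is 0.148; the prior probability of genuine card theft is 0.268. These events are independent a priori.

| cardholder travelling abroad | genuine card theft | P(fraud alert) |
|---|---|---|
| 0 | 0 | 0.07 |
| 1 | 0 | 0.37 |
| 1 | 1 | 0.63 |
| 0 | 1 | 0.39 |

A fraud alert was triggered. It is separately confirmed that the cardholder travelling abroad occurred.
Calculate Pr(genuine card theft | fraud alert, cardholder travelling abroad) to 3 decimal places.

Pr(genuine card theft | fraud alert, cardholder travelling abroad) ≈ 0.384

Enumerate both values of genuine card theft and weight by the priors:
  P(fraud alert | cardholder travelling abroad) = 0.37×0.732 + 0.63×0.268
        = 0.270840 + 0.168840 = 0.439680
The terms with genuine card theft present sum to 0.168840, so
  P(genuine card theft | fraud alert, cardholder travelling abroad) = 0.168840 / 0.439680 ≈ 0.384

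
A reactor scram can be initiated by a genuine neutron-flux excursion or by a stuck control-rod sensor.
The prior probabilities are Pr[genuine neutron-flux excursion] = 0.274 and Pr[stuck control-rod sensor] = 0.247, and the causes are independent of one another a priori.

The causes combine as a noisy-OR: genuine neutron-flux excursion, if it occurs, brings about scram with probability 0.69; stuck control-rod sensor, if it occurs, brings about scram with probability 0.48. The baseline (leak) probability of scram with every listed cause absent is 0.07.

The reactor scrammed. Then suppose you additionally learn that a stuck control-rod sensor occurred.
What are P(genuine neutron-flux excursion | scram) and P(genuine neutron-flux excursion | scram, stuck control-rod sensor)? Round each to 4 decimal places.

P(genuine neutron-flux excursion | scram) ≈ 0.6096; P(genuine neutron-flux excursion | scram, stuck control-rod sensor) ≈ 0.3832

Under noisy-OR, P(scram | causes) = 1 − (1−0.07)·∏(1−qᵢ) over the active causes.
Weight on genuine neutron-flux excursion=true, given the evidence: 0.146839 + 0.057532 = 0.204371
The normalizing constant is 0.07*0.726*0.753 + 0.5164*0.726*0.247 + 0.7117*0.274*0.753 + 0.850084*0.274*0.247 = 0.335240
Posterior = 0.204371 / 0.335240 ≈ 0.6096

Now also conditioning on stuck control-rod sensor=true:
P(scram | stuck control-rod sensor) = 0.5164·0.726 + 0.850084·0.274 = 0.374906 + 0.232923 = 0.607829
Of this, 0.232923 comes from 0.850084·0.274 (the genuine neutron-flux excursion=true cases).
So P(genuine neutron-flux excursion | scram, stuck control-rod sensor) = 0.232923/0.607829 ≈ 0.3832.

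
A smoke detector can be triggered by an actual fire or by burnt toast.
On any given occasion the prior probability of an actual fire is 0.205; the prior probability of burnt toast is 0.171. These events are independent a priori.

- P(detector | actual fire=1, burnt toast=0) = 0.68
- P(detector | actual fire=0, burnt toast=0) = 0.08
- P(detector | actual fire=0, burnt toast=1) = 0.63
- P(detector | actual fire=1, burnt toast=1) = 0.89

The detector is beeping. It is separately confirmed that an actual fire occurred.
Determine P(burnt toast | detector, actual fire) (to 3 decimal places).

For the numerator, keep only burnt toast=true terms: 0.89·0.171 = 0.152190
The normalizing constant is 0.68·0.829 + 0.89·0.171 = 0.715910
Posterior = 0.152190 / 0.715910 ≈ 0.213

P(burnt toast | detector, actual fire) ≈ 0.213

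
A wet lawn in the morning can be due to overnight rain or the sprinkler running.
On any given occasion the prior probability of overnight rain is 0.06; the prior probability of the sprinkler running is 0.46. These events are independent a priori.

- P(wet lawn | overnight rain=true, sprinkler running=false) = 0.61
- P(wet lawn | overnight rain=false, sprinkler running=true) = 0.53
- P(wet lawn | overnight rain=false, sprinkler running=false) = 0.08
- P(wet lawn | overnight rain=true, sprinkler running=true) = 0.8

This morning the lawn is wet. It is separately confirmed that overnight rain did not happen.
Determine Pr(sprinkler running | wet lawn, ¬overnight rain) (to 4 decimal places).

Weight on sprinkler running=true, given the evidence: 0.53*0.46 = 0.243800
Denominator P(wet lawn | ¬overnight rain): 0.08*0.54 + 0.53*0.46 = 0.287000
P(sprinkler running | wet lawn, ¬overnight rain) = 0.243800/0.287000 ≈ 0.8495

Pr(sprinkler running | wet lawn, ¬overnight rain) ≈ 0.8495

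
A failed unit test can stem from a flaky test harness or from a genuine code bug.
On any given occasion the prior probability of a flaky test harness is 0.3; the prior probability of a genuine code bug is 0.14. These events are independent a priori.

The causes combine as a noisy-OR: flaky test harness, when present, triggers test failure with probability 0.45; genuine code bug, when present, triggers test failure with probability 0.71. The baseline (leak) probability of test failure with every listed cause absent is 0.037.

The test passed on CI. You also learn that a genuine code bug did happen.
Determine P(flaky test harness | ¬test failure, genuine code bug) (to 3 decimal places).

P(flaky test harness | ¬test failure, genuine code bug) ≈ 0.191

Under noisy-OR, P(test failure | causes) = 1 − (1−0.037)·∏(1−qᵢ) over the active causes.
Weight on flaky test harness=true, given the evidence: 0.153598·0.3 = 0.046079
Normalizer over all consistent configurations: 0.27927·0.7 + 0.153598·0.3 = 0.241568
P(flaky test harness | ¬test failure, genuine code bug) = 0.046079/0.241568 ≈ 0.191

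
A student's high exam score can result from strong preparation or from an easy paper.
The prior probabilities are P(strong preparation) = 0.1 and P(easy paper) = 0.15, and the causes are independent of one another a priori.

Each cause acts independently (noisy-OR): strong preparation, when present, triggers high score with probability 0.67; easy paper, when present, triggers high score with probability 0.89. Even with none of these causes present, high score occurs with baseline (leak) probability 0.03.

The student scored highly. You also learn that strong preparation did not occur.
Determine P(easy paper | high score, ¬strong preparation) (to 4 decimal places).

P(easy paper | high score, ¬strong preparation) ≈ 0.8401

Under noisy-OR, P(high score | causes) = 1 − (1−0.03)·∏(1−qᵢ) over the active causes.
Sum P(high score|·) weighted by the priors over both values of easy paper:
  P(high score | ¬strong preparation) = 0.03*0.85 + 0.8933*0.15
        = 0.025500 + 0.133995 = 0.159495
The terms with easy paper present sum to 0.133995, so
  P(easy paper | high score, ¬strong preparation) = 0.133995 / 0.159495 ≈ 0.8401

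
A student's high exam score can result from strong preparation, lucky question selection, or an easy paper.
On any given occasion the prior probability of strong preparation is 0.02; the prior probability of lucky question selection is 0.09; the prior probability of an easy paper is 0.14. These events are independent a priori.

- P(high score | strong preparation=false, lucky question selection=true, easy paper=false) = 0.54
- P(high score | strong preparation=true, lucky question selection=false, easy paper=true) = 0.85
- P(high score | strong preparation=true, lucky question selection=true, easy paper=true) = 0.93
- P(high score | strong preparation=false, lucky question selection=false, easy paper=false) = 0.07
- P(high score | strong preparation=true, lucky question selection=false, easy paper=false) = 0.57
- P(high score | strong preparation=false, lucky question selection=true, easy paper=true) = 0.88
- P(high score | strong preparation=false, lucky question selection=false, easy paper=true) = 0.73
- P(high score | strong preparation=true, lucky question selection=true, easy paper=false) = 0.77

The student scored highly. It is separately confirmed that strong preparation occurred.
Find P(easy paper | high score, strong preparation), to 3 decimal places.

For the numerator, keep only easy paper=true terms: 0.108290 + 0.011718 = 0.120008
Normalizer over all consistent configurations: 0.57·0.91·0.86 + 0.85·0.91·0.14 + 0.77·0.09·0.86 + 0.93·0.09·0.14 = 0.625688
Posterior = 0.120008 / 0.625688 ≈ 0.192

P(easy paper | high score, strong preparation) ≈ 0.192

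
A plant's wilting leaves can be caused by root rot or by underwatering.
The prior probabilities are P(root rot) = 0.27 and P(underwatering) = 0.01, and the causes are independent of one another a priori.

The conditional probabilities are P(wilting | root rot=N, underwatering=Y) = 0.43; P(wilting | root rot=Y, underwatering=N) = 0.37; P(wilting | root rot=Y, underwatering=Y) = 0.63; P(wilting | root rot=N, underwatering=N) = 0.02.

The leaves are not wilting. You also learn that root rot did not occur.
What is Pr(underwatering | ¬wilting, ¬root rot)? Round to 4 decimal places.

Pr(underwatering | ¬wilting, ¬root rot) ≈ 0.0058

P(¬wilting | ¬root rot) = 0.98·0.99 + 0.57·0.01 = 0.970200 + 0.005700 = 0.975900
Of this, 0.005700 comes from 0.57·0.01 (the underwatering=true cases).
Hence the posterior is 0.005700/0.975900 ≈ 0.0058.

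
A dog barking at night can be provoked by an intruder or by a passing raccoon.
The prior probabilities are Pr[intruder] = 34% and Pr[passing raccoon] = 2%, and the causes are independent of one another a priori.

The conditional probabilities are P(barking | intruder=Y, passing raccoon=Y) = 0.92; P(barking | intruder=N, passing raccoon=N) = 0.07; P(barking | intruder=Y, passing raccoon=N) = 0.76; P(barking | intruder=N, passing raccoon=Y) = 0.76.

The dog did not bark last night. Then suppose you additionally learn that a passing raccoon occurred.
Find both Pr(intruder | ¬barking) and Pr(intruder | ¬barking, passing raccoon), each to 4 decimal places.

Pr(intruder | ¬barking) ≈ 0.1175; Pr(intruder | ¬barking, passing raccoon) ≈ 0.1466

P(¬barking) = 0.93*0.66*0.98 + 0.24*0.66*0.02 + 0.24*0.34*0.98 + 0.08*0.34*0.02 = 0.601524 + 0.003168 + 0.079968 + 0.000544 = 0.685204
Restricting to configurations with intruder present: 0.079968 + 0.000544 = 0.080512.
Hence the posterior is 0.080512/0.685204 ≈ 0.1175.

Now condition on the additional information:
For the numerator, keep only intruder=true terms: 0.08·0.34 = 0.027200
Denominator P(¬barking | passing raccoon): 0.24·0.66 + 0.08·0.34 = 0.185600
Posterior = 0.027200 / 0.185600 ≈ 0.1466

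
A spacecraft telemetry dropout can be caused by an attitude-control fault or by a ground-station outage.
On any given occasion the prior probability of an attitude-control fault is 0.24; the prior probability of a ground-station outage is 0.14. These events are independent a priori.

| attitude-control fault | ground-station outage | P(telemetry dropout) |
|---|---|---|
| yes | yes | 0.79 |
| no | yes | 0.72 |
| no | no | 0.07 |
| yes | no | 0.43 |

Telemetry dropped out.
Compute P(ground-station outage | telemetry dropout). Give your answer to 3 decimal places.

P(ground-station outage | telemetry dropout) ≈ 0.434

For the numerator, keep only ground-station outage=true terms: 0.076608 + 0.026544 = 0.103152
Denominator P(telemetry dropout): 0.07·0.76·0.86 + 0.72·0.76·0.14 + 0.43·0.24·0.86 + 0.79·0.24·0.14 = 0.237656
Posterior = 0.103152 / 0.237656 ≈ 0.434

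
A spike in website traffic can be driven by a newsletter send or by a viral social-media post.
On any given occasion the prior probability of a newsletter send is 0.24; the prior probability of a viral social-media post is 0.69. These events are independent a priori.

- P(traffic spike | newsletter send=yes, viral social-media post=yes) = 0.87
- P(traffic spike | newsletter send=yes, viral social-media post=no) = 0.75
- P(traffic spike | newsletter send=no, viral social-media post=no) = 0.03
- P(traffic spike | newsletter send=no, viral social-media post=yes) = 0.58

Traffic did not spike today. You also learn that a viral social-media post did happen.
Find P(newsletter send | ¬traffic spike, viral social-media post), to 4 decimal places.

Weight on newsletter send=true, given the evidence: 0.13*0.24 = 0.031200
The normalizing constant is 0.42*0.76 + 0.13*0.24 = 0.350400
Posterior = 0.031200 / 0.350400 ≈ 0.0890

P(newsletter send | ¬traffic spike, viral social-media post) ≈ 0.0890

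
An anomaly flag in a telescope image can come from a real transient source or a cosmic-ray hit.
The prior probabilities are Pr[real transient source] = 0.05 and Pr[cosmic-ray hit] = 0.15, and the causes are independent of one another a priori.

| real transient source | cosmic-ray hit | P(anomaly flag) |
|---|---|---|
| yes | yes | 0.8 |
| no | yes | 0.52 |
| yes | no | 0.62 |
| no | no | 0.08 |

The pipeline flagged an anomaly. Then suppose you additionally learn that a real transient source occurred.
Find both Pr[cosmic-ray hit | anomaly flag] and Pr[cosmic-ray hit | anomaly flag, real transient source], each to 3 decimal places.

P(anomaly flag) = 0.08·0.95·0.85 + 0.52·0.95·0.15 + 0.62·0.05·0.85 + 0.8·0.05·0.15 = 0.064600 + 0.074100 + 0.026350 + 0.006000 = 0.171050
The cosmic-ray hit-present share is 0.074100 + 0.006000 = 0.080100.
Hence the posterior is 0.080100/0.171050 ≈ 0.468.

With the extra evidence:
Enumerate both values of cosmic-ray hit and weight by the priors:
  P(anomaly flag | real transient source) = 0.62*0.85 + 0.8*0.15
        = 0.527000 + 0.120000 = 0.647000
Keeping only the cosmic-ray hit-present terms gives 0.120000, so
  P(cosmic-ray hit | anomaly flag, real transient source) = 0.120000 / 0.647000 ≈ 0.185
Conditioning on real transient source lowers the posterior on cosmic-ray hit: the classic explaining-away effect in a common-effect structure.

Pr[cosmic-ray hit | anomaly flag] ≈ 0.468; Pr[cosmic-ray hit | anomaly flag, real transient source] ≈ 0.185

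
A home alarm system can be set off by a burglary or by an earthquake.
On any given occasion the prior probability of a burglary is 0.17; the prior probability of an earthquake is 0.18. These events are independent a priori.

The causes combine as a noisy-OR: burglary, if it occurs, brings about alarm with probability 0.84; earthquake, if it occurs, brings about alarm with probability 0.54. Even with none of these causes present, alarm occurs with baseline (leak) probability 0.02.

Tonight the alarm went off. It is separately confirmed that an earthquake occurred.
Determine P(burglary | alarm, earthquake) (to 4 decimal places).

P(burglary | alarm, earthquake) ≈ 0.2571

Under noisy-OR, P(alarm | causes) = 1 − (1−0.02)·∏(1−qᵢ) over the active causes.
P(alarm | earthquake) = 0.5492·0.83 + 0.927872·0.17 = 0.455836 + 0.157738 = 0.613574
The burglary-present share is 0.927872·0.17 = 0.157738.
Hence the posterior is 0.157738/0.613574 ≈ 0.2571.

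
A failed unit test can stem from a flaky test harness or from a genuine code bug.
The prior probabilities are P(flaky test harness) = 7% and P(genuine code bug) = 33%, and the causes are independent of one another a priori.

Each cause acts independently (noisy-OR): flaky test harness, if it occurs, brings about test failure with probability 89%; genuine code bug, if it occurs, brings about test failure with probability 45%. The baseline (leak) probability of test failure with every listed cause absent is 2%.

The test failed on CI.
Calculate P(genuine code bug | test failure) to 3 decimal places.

P(genuine code bug | test failure) ≈ 0.750

Under noisy-OR, P(test failure | causes) = 1 − (1−0.02)·∏(1−qᵢ) over the active causes.
By total probability over the 4 (flaky test harness, genuine code bug) configurations:
  P(test failure) = 0.02×0.93×0.67 + 0.461×0.93×0.33 + 0.8922×0.07×0.67 + 0.94071×0.07×0.33
        = 0.012462 + 0.141481 + 0.041844 + 0.021730 = 0.217517
Keeping only the genuine code bug-present terms gives 0.163211, so
  P(genuine code bug | test failure) = 0.163211 / 0.217517 ≈ 0.750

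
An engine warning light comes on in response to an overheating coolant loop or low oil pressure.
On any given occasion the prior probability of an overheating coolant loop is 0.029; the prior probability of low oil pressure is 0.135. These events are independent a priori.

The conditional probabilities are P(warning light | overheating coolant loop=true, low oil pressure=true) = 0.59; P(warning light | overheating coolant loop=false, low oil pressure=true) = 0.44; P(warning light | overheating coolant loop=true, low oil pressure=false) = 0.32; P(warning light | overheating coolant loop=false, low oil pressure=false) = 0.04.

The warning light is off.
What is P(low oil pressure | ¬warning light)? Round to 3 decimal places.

P(¬warning light) = 0.96×0.971×0.865 + 0.56×0.971×0.135 + 0.68×0.029×0.865 + 0.41×0.029×0.135 = 0.806318 + 0.073408 + 0.017058 + 0.001605 = 0.898389
The low oil pressure-present share is 0.073408 + 0.001605 = 0.075013.
P(low oil pressure | ¬warning light) = 0.075013 / 0.898389 ≈ 0.083

P(low oil pressure | ¬warning light) ≈ 0.083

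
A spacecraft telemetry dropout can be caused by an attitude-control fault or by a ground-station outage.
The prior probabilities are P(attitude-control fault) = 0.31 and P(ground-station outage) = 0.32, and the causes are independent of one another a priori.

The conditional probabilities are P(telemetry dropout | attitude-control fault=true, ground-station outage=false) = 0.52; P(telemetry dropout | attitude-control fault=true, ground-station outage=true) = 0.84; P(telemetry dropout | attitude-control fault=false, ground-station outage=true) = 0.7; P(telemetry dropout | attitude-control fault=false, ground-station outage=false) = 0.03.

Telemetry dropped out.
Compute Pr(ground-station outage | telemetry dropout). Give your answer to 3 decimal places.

By total probability over the 4 (attitude-control fault, ground-station outage) configurations:
  P(telemetry dropout) = 0.03×0.69×0.68 + 0.7×0.69×0.32 + 0.52×0.31×0.68 + 0.84×0.31×0.32
        = 0.014076 + 0.154560 + 0.109616 + 0.083328 = 0.361580
Configurations with ground-station outage contribute 0.237888, so
  P(ground-station outage | telemetry dropout) = 0.237888 / 0.361580 ≈ 0.658

Pr(ground-station outage | telemetry dropout) ≈ 0.658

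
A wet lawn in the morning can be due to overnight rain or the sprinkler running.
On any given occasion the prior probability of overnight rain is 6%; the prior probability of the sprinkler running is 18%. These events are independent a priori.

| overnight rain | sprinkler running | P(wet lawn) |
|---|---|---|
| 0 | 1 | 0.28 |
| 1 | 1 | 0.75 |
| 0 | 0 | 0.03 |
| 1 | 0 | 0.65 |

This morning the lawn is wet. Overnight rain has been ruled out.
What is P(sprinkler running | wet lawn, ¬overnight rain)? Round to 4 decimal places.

P(wet lawn | ¬overnight rain) = 0.03*0.82 + 0.28*0.18 = 0.024600 + 0.050400 = 0.075000
Of this, 0.050400 comes from 0.28*0.18 (the sprinkler running=true cases).
So P(sprinkler running | wet lawn, ¬overnight rain) = 0.050400/0.075000 ≈ 0.6720.

P(sprinkler running | wet lawn, ¬overnight rain) ≈ 0.6720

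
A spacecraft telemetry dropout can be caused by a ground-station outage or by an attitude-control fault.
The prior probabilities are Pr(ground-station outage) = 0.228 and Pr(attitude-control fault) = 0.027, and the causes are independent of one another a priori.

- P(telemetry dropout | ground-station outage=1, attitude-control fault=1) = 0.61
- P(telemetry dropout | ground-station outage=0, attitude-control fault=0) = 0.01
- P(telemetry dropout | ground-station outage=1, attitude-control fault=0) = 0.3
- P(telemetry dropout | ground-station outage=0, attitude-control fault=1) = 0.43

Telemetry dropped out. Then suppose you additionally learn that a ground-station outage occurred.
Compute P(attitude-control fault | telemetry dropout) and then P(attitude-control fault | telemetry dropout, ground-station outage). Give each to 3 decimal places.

P(attitude-control fault | telemetry dropout) ≈ 0.147; P(attitude-control fault | telemetry dropout, ground-station outage) ≈ 0.053

By total probability over the 4 (ground-station outage, attitude-control fault) configurations:
  P(telemetry dropout) = 0.01*0.772*0.973 + 0.43*0.772*0.027 + 0.3*0.228*0.973 + 0.61*0.228*0.027
        = 0.007512 + 0.008963 + 0.066553 + 0.003755 = 0.086783
Keeping only the attitude-control fault-present terms gives 0.012718, so
  P(attitude-control fault | telemetry dropout) = 0.012718 / 0.086783 ≈ 0.147

With the extra evidence:
Sum P(telemetry dropout|·) weighted by the priors over both values of attitude-control fault:
  P(telemetry dropout | ground-station outage) = 0.3*0.973 + 0.61*0.027
        = 0.291900 + 0.016470 = 0.308370
Keeping only the attitude-control fault-present terms gives 0.016470, so
  P(attitude-control fault | telemetry dropout, ground-station outage) = 0.016470 / 0.308370 ≈ 0.053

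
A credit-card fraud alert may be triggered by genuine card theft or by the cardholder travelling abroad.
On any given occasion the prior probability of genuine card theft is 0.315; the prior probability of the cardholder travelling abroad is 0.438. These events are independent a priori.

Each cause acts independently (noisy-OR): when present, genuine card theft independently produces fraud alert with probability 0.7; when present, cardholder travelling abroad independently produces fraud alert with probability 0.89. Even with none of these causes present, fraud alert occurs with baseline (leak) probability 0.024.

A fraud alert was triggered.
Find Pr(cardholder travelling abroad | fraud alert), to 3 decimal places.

Pr(cardholder travelling abroad | fraud alert) ≈ 0.749

Under noisy-OR, P(fraud alert | causes) = 1 − (1−0.024)·∏(1−qᵢ) over the active causes.
Sum P(fraud alert|·) weighted by the priors over the 4 (genuine card theft, cardholder travelling abroad) configurations:
  P(fraud alert) = 0.024·0.685·0.562 + 0.89264·0.685·0.438 + 0.7072·0.315·0.562 + 0.967792·0.315·0.438
        = 0.009239 + 0.267819 + 0.125196 + 0.133526 = 0.535780
The terms with cardholder travelling abroad present sum to 0.401345, so
  P(cardholder travelling abroad | fraud alert) = 0.401345 / 0.535780 ≈ 0.749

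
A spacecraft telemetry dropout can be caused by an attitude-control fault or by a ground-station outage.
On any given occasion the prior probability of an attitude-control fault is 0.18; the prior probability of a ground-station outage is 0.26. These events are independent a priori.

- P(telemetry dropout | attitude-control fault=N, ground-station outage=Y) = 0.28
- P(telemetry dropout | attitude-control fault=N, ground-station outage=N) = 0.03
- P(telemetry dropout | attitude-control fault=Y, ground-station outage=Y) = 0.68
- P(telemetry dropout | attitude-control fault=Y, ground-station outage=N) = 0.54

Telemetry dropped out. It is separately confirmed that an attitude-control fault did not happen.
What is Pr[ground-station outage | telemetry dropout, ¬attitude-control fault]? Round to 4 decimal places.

Enumerate both values of ground-station outage and weight by the priors:
  P(telemetry dropout | ¬attitude-control fault) = 0.03×0.74 + 0.28×0.26
        = 0.022200 + 0.072800 = 0.095000
The terms with ground-station outage present sum to 0.072800, so
  P(ground-station outage | telemetry dropout, ¬attitude-control fault) = 0.072800 / 0.095000 ≈ 0.7663

Pr[ground-station outage | telemetry dropout, ¬attitude-control fault] ≈ 0.7663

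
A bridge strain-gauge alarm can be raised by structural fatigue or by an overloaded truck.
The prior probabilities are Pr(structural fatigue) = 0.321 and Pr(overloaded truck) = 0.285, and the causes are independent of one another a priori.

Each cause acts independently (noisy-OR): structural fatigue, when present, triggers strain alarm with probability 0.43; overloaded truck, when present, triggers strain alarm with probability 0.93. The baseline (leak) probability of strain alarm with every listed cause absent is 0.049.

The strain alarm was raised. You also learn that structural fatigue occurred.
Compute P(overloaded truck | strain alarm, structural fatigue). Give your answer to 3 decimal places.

Under noisy-OR, P(strain alarm | causes) = 1 − (1−0.049)·∏(1−qᵢ) over the active causes.
For the numerator, keep only overloaded truck=true terms: 0.962055×0.285 = 0.274186
The normalizing constant is 0.45793×0.715 + 0.962055×0.285 = 0.601606
P(overloaded truck | strain alarm, structural fatigue) = 0.274186/0.601606 ≈ 0.456

P(overloaded truck | strain alarm, structural fatigue) ≈ 0.456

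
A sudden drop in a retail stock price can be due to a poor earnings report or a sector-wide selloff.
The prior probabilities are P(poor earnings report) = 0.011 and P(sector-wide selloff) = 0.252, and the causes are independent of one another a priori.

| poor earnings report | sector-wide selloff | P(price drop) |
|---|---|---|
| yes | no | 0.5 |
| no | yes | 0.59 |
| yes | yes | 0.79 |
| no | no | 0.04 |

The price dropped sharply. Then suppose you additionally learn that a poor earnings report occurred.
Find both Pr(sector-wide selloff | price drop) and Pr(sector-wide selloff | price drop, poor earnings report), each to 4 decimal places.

Weight on sector-wide selloff=true, given the evidence: 0.147045 + 0.002190 = 0.149235
Denominator P(price drop): 0.04·0.989·0.748 + 0.59·0.989·0.252 + 0.5·0.011·0.748 + 0.79·0.011·0.252 = 0.182940
P(sector-wide selloff | price drop) = 0.149235/0.182940 ≈ 0.8158

With the extra evidence:
Enumerate both values of sector-wide selloff and weight by the priors:
  P(price drop | poor earnings report) = 0.5×0.748 + 0.79×0.252
        = 0.374000 + 0.199080 = 0.573080
The terms with sector-wide selloff present sum to 0.199080, so
  P(sector-wide selloff | price drop, poor earnings report) = 0.199080 / 0.573080 ≈ 0.3474
— poor earnings report explains away the evidence for sector-wide selloff.

Pr(sector-wide selloff | price drop) ≈ 0.8158; Pr(sector-wide selloff | price drop, poor earnings report) ≈ 0.3474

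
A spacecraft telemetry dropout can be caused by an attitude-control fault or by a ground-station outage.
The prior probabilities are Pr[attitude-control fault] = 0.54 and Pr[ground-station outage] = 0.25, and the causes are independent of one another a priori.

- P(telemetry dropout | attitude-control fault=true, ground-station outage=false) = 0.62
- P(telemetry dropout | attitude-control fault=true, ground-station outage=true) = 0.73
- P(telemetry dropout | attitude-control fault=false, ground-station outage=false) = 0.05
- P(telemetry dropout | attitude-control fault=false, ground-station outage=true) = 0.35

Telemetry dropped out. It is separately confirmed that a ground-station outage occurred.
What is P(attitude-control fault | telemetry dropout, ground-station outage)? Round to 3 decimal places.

Sum P(telemetry dropout|·) weighted by the priors over both values of attitude-control fault:
  P(telemetry dropout | ground-station outage) = 0.35·0.46 + 0.73·0.54
        = 0.161000 + 0.394200 = 0.555200
Configurations with attitude-control fault contribute 0.394200, so
  P(attitude-control fault | telemetry dropout, ground-station outage) = 0.394200 / 0.555200 ≈ 0.710

P(attitude-control fault | telemetry dropout, ground-station outage) ≈ 0.710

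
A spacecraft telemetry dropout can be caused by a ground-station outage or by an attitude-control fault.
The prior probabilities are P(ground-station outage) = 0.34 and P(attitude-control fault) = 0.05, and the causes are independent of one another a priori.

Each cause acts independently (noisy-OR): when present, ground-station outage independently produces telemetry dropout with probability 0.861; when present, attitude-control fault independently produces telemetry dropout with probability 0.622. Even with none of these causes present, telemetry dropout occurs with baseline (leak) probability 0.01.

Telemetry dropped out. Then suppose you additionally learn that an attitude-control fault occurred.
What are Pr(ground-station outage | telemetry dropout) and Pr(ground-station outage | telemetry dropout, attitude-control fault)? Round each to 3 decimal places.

Under noisy-OR, P(telemetry dropout | causes) = 1 − (1−0.01)·∏(1−qᵢ) over the active causes.
For the numerator, keep only ground-station outage=true terms: 0.278552 + 0.016116 = 0.294668
Normalizer over all consistent configurations: 0.01*0.66*0.95 + 0.62578*0.66*0.05 + 0.86239*0.34*0.95 + 0.947983*0.34*0.05 = 0.321589
Posterior = 0.294668 / 0.321589 ≈ 0.916

Now also conditioning on attitude-control fault=true:
P(telemetry dropout | attitude-control fault) = 0.62578*0.66 + 0.947983*0.34 = 0.413015 + 0.322314 = 0.735329
Restricting to configurations with ground-station outage present: 0.947983*0.34 = 0.322314.
Hence the posterior is 0.322314/0.735329 ≈ 0.438.

Pr(ground-station outage | telemetry dropout) ≈ 0.916; Pr(ground-station outage | telemetry dropout, attitude-control fault) ≈ 0.438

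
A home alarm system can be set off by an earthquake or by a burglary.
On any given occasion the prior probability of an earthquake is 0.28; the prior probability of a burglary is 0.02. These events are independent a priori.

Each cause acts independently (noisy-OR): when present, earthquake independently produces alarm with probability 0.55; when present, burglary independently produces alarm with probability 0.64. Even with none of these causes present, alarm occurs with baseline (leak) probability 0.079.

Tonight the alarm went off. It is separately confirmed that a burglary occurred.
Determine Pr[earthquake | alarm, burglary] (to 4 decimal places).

Pr[earthquake | alarm, burglary] ≈ 0.3311

Under noisy-OR, P(alarm | causes) = 1 − (1−0.079)·∏(1−qᵢ) over the active causes.
Sum P(alarm|·) weighted by the priors over both values of earthquake:
  P(alarm | burglary) = 0.66844·0.72 + 0.850798·0.28
        = 0.481277 + 0.238223 = 0.719500
The terms with earthquake present sum to 0.238223, so
  P(earthquake | alarm, burglary) = 0.238223 / 0.719500 ≈ 0.3311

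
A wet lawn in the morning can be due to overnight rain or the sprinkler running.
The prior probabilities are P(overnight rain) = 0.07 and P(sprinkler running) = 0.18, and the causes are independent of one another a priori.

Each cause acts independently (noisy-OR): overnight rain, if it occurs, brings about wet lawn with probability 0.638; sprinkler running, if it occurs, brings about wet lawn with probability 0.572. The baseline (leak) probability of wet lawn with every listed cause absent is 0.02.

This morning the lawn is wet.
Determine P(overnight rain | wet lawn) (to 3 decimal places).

P(overnight rain | wet lawn) ≈ 0.298

Under noisy-OR, P(wet lawn | causes) = 1 − (1−0.02)·∏(1−qᵢ) over the active causes.
For the numerator, keep only overnight rain=true terms: 0.037037 + 0.010687 = 0.047724
The normalizing constant is 0.02*0.93*0.82 + 0.58056*0.93*0.18 + 0.64524*0.07*0.82 + 0.848163*0.07*0.18 = 0.160162
P(overnight rain | wet lawn) = 0.047724/0.160162 ≈ 0.298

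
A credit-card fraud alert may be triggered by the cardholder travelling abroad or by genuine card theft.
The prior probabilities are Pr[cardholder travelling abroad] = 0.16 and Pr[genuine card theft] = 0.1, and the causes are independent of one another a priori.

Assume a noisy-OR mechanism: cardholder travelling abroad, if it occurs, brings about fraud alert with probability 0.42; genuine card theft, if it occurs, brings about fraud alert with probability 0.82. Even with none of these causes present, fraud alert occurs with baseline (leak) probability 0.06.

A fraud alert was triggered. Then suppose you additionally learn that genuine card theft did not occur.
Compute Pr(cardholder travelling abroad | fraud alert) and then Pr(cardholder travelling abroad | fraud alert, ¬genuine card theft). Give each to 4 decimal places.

Under noisy-OR, P(fraud alert | causes) = 1 − (1−0.06)·∏(1−qᵢ) over the active causes.
Enumerate the 4 (cardholder travelling abroad, genuine card theft) configurations and weight by the priors:
  P(fraud alert) = 0.06×0.84×0.9 + 0.8308×0.84×0.1 + 0.4548×0.16×0.9 + 0.901864×0.16×0.1
        = 0.045360 + 0.069787 + 0.065491 + 0.014430 = 0.195068
The terms with cardholder travelling abroad present sum to 0.079921, so
  P(cardholder travelling abroad | fraud alert) = 0.079921 / 0.195068 ≈ 0.4097

Now also conditioning on genuine card theft≠true:
P(fraud alert | ¬genuine card theft) = 0.06·0.84 + 0.4548·0.16 = 0.050400 + 0.072768 = 0.123168
Of this, 0.072768 comes from 0.4548·0.16 (the cardholder travelling abroad=true cases).
Hence the posterior is 0.072768/0.123168 ≈ 0.5908.
Ruling out genuine card theft raises the posterior on cardholder travelling abroad — the flip side of explaining away.

Pr(cardholder travelling abroad | fraud alert) ≈ 0.4097; Pr(cardholder travelling abroad | fraud alert, ¬genuine card theft) ≈ 0.5908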